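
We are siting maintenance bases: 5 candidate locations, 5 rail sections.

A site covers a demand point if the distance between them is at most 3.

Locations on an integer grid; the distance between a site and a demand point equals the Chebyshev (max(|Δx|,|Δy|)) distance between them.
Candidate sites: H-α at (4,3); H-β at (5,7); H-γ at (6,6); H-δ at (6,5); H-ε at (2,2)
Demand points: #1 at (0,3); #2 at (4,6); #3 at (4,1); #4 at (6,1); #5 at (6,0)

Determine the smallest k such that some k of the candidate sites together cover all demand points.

Coverage sets (demand points within 3 of each site):
  H-α: {#2, #3, #4, #5}
  H-β: {#2}
  H-γ: {#2}
  H-δ: {#2}
  H-ε: {#1, #3}
No single site covers all 5 demand points.
But {H-α, H-ε} covers everything, so the minimum is 2.

2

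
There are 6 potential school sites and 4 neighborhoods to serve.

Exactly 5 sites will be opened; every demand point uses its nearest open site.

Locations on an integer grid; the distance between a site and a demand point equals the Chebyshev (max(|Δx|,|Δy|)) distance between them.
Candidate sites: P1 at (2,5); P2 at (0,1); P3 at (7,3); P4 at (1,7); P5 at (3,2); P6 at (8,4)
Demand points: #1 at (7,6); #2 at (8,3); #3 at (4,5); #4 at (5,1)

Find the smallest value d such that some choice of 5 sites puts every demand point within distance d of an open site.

2

Open {P1, P2, P3, P4, P6}.
  Farthest demand point is #1 at distance 2 (to P6); all others are ≤ 2.
With {P1, P2, P3, P5, P6} the worst case is 2.
With {P1, P2, P4, P5, P6} the worst case is 2.
No size-5 selection achieves below 2.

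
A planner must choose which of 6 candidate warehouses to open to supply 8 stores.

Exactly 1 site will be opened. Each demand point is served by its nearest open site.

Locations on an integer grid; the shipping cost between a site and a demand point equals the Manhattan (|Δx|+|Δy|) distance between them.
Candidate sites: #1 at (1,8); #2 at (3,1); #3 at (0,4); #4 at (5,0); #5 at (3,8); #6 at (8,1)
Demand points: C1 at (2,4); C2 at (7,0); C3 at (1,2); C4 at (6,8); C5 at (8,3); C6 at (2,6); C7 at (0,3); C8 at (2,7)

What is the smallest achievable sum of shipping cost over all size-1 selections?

Open {#3}.
  C1→#3 2, C2→#3 11, C3→#3 3, C4→#3 10, C5→#3 9, C6→#3 4, C7→#3 1, C8→#3 5  ⇒ total 45.
Compare {#2}: total 47.
Compare {#5}: total 51.
No size-1 selection does better; minimum is 45.

45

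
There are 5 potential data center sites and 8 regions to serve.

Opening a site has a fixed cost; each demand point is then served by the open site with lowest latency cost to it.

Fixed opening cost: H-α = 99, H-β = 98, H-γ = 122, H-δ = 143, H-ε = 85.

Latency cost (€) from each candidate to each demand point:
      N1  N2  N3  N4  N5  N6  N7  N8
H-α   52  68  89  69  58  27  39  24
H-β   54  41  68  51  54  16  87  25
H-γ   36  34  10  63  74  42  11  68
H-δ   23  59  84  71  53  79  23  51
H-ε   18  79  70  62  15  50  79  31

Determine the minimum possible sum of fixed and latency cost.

430

Open {H-γ, H-ε}: assign each demand point to its cheapest open site.
  N1→H-ε 18, N2→H-γ 34, N3→H-γ 10, N4→H-ε 62, N5→H-ε 15, N6→H-γ 42, N7→H-γ 11, N8→H-ε 31
  latency cost 223, fixed 207 → total 430.
Compare {H-β, H-γ}: latency cost 237 + fixed 220 = 457.
Compare {H-γ}: latency cost 338 + fixed 122 = 460.
Compare {H-α, H-γ}: latency cost 263 + fixed 221 = 484.
All other subsets cost ≥ 457. Minimum total cost: 430.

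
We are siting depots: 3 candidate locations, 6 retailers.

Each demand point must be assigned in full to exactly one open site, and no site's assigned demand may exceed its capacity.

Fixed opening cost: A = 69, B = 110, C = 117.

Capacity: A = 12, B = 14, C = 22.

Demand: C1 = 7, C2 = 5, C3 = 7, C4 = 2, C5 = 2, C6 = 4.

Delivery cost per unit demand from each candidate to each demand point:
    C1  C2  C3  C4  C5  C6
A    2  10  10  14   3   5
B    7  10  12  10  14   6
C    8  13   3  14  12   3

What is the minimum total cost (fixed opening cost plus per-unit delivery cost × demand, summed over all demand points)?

332

Open {A, C}; cheapest assignment that respects the capacities:
  A (cap 12, load 11): C1, C4, C5 — cost 7×2 + 2×14 + 2×3 = 48
  C (cap 22, load 16): C2, C3, C6 — cost 5×13 + 7×3 + 4×3 = 98
  Shipping 146, fixed 186 → total 332.
  Any other capacity-feasible assignment to {A, C} ships for at least 146.
Compare {B, C}: its best feasible assignment gives total 403.
Compare {A, B, C}: its best feasible assignment gives total 419.
Every other set of open sites that can feasibly serve all demand totals ≥ 403 even under its best assignment. Minimum: 332.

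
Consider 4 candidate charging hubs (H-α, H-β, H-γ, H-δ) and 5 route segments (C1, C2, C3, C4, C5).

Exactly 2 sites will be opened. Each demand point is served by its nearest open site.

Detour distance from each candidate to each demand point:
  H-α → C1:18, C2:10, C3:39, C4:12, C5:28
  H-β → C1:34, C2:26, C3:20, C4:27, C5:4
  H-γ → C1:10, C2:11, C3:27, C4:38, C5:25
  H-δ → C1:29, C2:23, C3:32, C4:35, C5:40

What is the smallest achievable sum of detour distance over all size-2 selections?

Open {H-α, H-β}.
  C1→H-α 18, C2→H-α 10, C3→H-β 20, C4→H-α 12, C5→H-β 4  ⇒ total 64.
Compare {H-β, H-γ}: total 72.
Compare {H-α, H-γ}: total 84.
No size-2 selection does better; minimum is 64.

64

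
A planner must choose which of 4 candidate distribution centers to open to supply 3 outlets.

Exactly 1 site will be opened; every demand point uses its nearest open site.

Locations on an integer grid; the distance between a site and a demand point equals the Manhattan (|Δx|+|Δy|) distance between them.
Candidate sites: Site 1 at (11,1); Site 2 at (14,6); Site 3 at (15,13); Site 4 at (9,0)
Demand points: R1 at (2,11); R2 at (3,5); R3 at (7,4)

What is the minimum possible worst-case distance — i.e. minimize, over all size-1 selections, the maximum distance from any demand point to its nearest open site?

Open {Site 2}.
  Farthest demand point is R1 at distance 17 (to Site 2); all others are ≤ 17.
With {Site 4} the worst case is 18.
With {Site 1} the worst case is 19.
No size-1 selection achieves below 17.

17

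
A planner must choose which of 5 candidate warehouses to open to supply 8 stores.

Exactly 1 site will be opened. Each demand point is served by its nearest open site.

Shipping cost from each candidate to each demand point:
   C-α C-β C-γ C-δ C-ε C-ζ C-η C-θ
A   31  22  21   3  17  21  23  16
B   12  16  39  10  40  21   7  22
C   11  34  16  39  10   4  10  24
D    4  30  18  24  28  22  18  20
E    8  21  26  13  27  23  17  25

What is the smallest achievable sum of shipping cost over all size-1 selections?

Open {C}.
  C-α→C 11, C-β→C 34, C-γ→C 16, C-δ→C 39, C-ε→C 10, C-ζ→C 4, C-η→C 10, C-θ→C 24  ⇒ total 148.
Compare {A}: total 154.
Compare {E}: total 160.
No size-1 selection does better; minimum is 148.

148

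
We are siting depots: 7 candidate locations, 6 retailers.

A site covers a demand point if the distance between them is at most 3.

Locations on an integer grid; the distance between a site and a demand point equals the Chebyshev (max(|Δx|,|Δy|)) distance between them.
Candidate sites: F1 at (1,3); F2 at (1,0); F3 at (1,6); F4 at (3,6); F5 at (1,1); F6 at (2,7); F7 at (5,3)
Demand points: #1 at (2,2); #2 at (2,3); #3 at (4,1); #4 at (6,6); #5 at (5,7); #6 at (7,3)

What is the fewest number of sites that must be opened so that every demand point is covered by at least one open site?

Coverage sets (demand points within 3 of each site):
  F1: {#1, #2, #3}
  F2: {#1, #2, #3}
  F3: {#2}
  F4: {#2, #4, #5}
  F5: {#1, #2, #3}
  F6: {#5}
  F7: {#1, #2, #3, #4, #6}
No single site covers all 6 demand points.
But {F4, F7} covers everything, so the minimum is 2.

2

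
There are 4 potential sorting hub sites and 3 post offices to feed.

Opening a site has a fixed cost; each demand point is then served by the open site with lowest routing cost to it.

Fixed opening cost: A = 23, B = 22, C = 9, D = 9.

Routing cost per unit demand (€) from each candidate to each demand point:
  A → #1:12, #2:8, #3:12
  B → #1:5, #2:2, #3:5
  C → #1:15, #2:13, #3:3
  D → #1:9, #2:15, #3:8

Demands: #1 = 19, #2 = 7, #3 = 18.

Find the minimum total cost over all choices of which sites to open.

Open {B, C}: assign each demand point to its cheapest open site.
  #1→B 19×5=95, #2→B 7×2=14, #3→C 18×3=54
  routing cost 163, fixed 31 → total 194.
Compare {B, C, D}: routing cost 163 + fixed 40 = 203.
Compare {A, B, C}: routing cost 163 + fixed 54 = 217.
Compare {B}: routing cost 199 + fixed 22 = 221.
All other subsets cost ≥ 203. Minimum total cost: 194.

194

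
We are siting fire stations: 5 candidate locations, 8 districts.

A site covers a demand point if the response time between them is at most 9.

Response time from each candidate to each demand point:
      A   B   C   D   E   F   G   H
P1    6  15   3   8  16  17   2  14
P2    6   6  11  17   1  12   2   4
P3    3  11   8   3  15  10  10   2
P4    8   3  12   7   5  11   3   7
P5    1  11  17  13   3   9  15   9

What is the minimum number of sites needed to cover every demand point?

3

Coverage sets (demand points within 9 of each site):
  P1: {A, C, D, G}
  P2: {A, B, E, G, H}
  P3: {A, C, D, H}
  P4: {A, B, D, E, G, H}
  P5: {A, E, F, H}
No 2 sites suffice: every size-2 union leaves at least one demand point uncovered.
But {P1, P2, P5} covers everything, so the minimum is 3.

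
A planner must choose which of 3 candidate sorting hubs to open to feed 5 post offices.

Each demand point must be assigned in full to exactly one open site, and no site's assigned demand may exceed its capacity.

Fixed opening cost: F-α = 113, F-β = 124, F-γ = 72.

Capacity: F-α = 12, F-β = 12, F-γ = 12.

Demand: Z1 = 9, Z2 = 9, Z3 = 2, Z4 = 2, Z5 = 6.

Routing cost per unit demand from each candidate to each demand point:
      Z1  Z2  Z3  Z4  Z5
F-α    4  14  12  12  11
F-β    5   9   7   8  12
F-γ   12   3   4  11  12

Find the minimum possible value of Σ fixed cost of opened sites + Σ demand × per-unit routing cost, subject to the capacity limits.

Open {F-α, F-β, F-γ}; cheapest assignment that respects the capacities:
  F-α (cap 12, load 9): Z1 — cost 9×4 = 36
  F-β (cap 12, load 8): Z4, Z5 — cost 2×8 + 6×12 = 88
  F-γ (cap 12, load 11): Z2, Z3 — cost 9×3 + 2×4 = 35
  Shipping 159, fixed 309 → total 468.
  Any other capacity-feasible assignment to {F-α, F-β, F-γ} ships for at least 159.
Total demand is 28 and no other set of sites has combined capacity ≥ 28, so {F-α, F-β, F-γ} is the only feasible choice of open sites. Minimum: 468.

468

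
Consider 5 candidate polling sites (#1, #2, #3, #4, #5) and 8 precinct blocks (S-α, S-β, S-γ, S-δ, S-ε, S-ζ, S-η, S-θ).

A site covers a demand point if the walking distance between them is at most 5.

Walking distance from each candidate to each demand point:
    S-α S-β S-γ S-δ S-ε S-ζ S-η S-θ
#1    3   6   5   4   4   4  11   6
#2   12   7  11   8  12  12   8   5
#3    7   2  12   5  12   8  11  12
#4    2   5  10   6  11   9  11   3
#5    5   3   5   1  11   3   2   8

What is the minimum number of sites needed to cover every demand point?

3

Coverage sets (demand points within 5 of each site):
  #1: {S-α, S-γ, S-δ, S-ε, S-ζ}
  #2: {S-θ}
  #3: {S-β, S-δ}
  #4: {S-α, S-β, S-θ}
  #5: {S-α, S-β, S-γ, S-δ, S-ζ, S-η}
No 2 sites suffice: every size-2 union leaves at least one demand point uncovered.
But {#1, #2, #5} covers everything, so the minimum is 3.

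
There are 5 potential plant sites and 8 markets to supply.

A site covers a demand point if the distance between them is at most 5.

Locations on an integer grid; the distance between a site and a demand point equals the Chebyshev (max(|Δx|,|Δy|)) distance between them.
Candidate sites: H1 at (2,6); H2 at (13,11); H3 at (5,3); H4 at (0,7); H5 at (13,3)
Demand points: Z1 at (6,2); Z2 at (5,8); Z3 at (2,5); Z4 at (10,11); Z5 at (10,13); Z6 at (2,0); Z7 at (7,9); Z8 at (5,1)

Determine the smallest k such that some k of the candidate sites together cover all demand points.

Coverage sets (demand points within 5 of each site):
  H1: {Z1, Z2, Z3, Z7, Z8}
  H2: {Z4, Z5}
  H3: {Z1, Z2, Z3, Z6, Z8}
  H4: {Z2, Z3}
  H5: {}
No 2 sites suffice: every size-2 union leaves at least one demand point uncovered.
But {H1, H2, H3} covers everything, so the minimum is 3.

3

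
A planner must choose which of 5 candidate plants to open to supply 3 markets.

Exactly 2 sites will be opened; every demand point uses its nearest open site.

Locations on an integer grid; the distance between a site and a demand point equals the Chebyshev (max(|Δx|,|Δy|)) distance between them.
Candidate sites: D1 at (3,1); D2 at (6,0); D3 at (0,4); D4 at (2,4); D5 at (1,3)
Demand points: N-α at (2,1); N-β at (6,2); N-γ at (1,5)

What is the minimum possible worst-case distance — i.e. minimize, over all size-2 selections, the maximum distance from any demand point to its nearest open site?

2

Open {D2, D5}.
  Farthest demand point is N-α at distance 2 (to D5); all others are ≤ 2.
With {D1, D3} the worst case is 3.
With {D1, D4} the worst case is 3.
No size-2 selection achieves below 2.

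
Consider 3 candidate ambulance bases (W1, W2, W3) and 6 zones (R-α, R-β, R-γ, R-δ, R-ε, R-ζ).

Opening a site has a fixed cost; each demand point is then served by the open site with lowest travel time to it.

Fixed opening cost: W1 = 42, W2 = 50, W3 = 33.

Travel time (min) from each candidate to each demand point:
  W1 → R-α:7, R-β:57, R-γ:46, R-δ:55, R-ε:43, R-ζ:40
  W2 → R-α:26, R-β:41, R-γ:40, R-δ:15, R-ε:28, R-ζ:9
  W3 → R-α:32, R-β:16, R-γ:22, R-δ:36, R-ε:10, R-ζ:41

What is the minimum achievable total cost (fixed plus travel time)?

Open {W2, W3}: assign each demand point to its cheapest open site.
  R-α→W2 26, R-β→W3 16, R-γ→W3 22, R-δ→W2 15, R-ε→W3 10, R-ζ→W2 9
  travel time 98, fixed 83 → total 181.
Compare {W3}: travel time 157 + fixed 33 = 190.
Compare {W1, W2, W3}: travel time 79 + fixed 125 = 204.
Compare {W1, W3}: travel time 131 + fixed 75 = 206.
All other subsets cost ≥ 190. Minimum total cost: 181.

181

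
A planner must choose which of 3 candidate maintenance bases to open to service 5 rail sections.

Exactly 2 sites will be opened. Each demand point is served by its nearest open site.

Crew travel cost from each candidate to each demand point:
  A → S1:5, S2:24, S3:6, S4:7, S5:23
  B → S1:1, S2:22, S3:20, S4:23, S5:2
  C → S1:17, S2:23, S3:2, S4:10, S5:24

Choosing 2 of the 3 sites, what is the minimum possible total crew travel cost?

37

Open {B, C}.
  S1→B 1, S2→B 22, S3→C 2, S4→C 10, S5→B 2  ⇒ total 37.
Compare {A, B}: total 38.
Compare {A, C}: total 60.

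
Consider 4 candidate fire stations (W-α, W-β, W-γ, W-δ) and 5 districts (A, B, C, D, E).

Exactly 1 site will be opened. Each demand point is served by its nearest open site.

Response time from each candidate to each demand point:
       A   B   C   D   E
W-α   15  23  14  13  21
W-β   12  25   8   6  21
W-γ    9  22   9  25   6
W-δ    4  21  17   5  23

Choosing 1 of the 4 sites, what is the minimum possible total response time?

Open {W-δ}.
  A→W-δ 4, B→W-δ 21, C→W-δ 17, D→W-δ 5, E→W-δ 23  ⇒ total 70.
Compare {W-γ}: total 71.
Compare {W-β}: total 72.
No size-1 selection does better; minimum is 70.

70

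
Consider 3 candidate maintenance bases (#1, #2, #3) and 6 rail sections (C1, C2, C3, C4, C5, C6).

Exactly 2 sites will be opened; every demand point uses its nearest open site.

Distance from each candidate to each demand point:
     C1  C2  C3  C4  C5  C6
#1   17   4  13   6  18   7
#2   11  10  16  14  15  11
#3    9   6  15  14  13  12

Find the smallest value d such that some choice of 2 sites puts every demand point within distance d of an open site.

Open {#1, #3}.
  Farthest demand point is C3 at distance 13 (to #1); all others are ≤ 13.
With {#1, #2} the worst case is 15.
With {#2, #3} the worst case is 15.
No size-2 selection achieves below 13.

13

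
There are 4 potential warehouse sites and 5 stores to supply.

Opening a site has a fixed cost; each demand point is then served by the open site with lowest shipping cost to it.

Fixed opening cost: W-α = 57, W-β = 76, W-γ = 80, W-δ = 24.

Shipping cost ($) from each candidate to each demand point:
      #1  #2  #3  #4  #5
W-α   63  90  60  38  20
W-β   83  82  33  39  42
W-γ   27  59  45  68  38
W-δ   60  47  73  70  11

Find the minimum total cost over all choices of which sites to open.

Open {W-δ}: assign each demand point to its cheapest open site.
  #1→W-δ 60, #2→W-δ 47, #3→W-δ 73, #4→W-δ 70, #5→W-δ 11
  shipping cost 261, fixed 24 → total 285.
Compare {W-β, W-δ}: shipping cost 190 + fixed 100 = 290.
Compare {W-α, W-δ}: shipping cost 216 + fixed 81 = 297.
Compare {W-γ, W-δ}: shipping cost 198 + fixed 104 = 302.
All other subsets cost ≥ 290. Minimum total cost: 285.

285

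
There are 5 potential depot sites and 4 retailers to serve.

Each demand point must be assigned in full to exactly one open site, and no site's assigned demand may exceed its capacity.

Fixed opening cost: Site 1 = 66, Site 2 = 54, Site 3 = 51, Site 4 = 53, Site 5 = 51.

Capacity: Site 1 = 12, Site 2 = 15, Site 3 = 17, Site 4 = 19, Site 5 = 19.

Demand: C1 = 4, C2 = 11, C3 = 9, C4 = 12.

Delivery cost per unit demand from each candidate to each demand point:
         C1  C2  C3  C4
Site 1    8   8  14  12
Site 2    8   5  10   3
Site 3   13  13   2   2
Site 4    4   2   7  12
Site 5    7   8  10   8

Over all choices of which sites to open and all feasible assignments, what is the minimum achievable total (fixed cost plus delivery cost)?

250

Open {Site 2, Site 3, Site 4}; cheapest assignment that respects the capacities:
  Site 2 (cap 15, load 12): C4 — cost 12×3 = 36
  Site 3 (cap 17, load 9): C3 — cost 9×2 = 18
  Site 4 (cap 19, load 15): C1, C2 — cost 4×4 + 11×2 = 38
  Shipping 92, fixed 158 → total 250.
  Any other capacity-feasible assignment to {Site 2, Site 3, Site 4} ships for at least 92.
Compare {Site 2, Site 3, Site 4, Site 5}: its best feasible assignment gives total 301.
Compare {Site 3, Site 4, Site 5}: its best feasible assignment gives total 307.
Every other set of open sites that can feasibly serve all demand totals ≥ 301 even under its best assignment. Minimum: 250.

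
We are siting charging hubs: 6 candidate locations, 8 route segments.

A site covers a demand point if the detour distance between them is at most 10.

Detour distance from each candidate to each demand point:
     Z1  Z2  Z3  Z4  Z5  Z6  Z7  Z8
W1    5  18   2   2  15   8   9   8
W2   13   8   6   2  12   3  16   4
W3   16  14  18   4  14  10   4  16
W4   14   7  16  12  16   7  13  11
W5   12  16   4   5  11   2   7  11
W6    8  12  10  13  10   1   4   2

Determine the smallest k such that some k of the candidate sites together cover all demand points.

2

Coverage sets (demand points within 10 of each site):
  W1: {Z1, Z3, Z4, Z6, Z7, Z8}
  W2: {Z2, Z3, Z4, Z6, Z8}
  W3: {Z4, Z6, Z7}
  W4: {Z2, Z6}
  W5: {Z3, Z4, Z6, Z7}
  W6: {Z1, Z3, Z5, Z6, Z7, Z8}
No single site covers all 8 demand points.
But {W2, W6} covers everything, so the minimum is 2.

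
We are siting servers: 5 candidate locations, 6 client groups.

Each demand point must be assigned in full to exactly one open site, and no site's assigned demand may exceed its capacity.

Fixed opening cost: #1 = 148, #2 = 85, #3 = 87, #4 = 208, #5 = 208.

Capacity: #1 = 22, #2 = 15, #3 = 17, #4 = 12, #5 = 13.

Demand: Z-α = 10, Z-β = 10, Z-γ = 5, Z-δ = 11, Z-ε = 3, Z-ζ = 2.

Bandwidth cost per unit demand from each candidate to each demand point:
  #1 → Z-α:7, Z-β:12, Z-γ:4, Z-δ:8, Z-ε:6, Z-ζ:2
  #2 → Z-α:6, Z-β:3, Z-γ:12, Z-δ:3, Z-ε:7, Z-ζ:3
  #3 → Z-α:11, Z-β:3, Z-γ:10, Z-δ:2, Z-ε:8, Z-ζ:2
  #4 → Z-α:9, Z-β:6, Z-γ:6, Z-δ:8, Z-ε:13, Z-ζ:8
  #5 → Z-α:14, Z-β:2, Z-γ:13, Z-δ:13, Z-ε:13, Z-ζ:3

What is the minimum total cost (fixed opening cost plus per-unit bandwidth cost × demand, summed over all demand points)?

Open {#1, #2, #3}; cheapest assignment that respects the capacities:
  #1 (cap 22, load 20): Z-α, Z-γ, Z-ε, Z-ζ — cost 10×7 + 5×4 + 3×6 + 2×2 = 112
  #2 (cap 15, load 10): Z-β — cost 10×3 = 30
  #3 (cap 17, load 11): Z-δ — cost 11×2 = 22
  Shipping 164, fixed 320 → total 484.
  Any other capacity-feasible assignment to {#1, #2, #3} ships for at least 164.
Compare {#2, #3, #5}: its best feasible assignment gives total 559.
Compare {#1, #3, #5}: its best feasible assignment gives total 597.
Every other set of open sites that can feasibly serve all demand totals ≥ 559 even under its best assignment. Minimum: 484.

484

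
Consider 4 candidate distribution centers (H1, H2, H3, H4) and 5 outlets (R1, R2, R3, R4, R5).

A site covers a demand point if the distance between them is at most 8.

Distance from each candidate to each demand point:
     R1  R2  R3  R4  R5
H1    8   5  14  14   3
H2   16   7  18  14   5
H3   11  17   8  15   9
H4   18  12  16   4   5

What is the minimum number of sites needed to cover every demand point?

3

Coverage sets (demand points within 8 of each site):
  H1: {R1, R2, R5}
  H2: {R2, R5}
  H3: {R3}
  H4: {R4, R5}
No 2 sites suffice: every size-2 union leaves at least one demand point uncovered.
But {H1, H3, H4} covers everything, so the minimum is 3.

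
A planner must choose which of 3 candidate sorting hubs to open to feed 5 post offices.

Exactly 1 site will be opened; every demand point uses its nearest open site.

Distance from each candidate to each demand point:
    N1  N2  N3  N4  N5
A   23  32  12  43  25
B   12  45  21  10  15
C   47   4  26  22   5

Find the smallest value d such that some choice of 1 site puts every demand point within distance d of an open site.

Open {A}.
  Farthest demand point is N4 at distance 43 (to A); all others are ≤ 43.
With {B} the worst case is 45.
With {C} the worst case is 47.
No size-1 selection achieves below 43.

43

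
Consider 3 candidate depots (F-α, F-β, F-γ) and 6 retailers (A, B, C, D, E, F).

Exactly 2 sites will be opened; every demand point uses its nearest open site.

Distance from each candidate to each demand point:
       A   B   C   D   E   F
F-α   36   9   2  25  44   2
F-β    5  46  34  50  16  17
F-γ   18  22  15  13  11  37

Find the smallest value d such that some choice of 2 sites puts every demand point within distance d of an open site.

18

Open {F-α, F-γ}.
  Farthest demand point is A at distance 18 (to F-γ); all others are ≤ 18.
With {F-β, F-γ} the worst case is 22.
With {F-α, F-β} the worst case is 25.
No size-2 selection achieves below 18.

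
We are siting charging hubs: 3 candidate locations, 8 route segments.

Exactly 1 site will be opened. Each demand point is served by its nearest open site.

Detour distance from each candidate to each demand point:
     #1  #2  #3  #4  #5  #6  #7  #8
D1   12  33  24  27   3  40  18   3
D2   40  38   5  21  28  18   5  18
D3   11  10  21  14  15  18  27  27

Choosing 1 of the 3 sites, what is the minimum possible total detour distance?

Open {D3}.
  #1→D3 11, #2→D3 10, #3→D3 21, #4→D3 14, #5→D3 15, #6→D3 18, #7→D3 27, #8→D3 27  ⇒ total 143.
Compare {D1}: total 160.
Compare {D2}: total 173.

143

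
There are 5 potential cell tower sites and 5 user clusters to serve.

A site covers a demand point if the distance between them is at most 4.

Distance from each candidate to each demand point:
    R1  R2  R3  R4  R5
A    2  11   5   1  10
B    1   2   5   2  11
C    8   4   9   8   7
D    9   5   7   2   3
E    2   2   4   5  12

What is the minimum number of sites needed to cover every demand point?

2

Coverage sets (demand points within 4 of each site):
  A: {R1, R4}
  B: {R1, R2, R4}
  C: {R2}
  D: {R4, R5}
  E: {R1, R2, R3}
No single site covers all 5 demand points.
But {D, E} covers everything, so the minimum is 2.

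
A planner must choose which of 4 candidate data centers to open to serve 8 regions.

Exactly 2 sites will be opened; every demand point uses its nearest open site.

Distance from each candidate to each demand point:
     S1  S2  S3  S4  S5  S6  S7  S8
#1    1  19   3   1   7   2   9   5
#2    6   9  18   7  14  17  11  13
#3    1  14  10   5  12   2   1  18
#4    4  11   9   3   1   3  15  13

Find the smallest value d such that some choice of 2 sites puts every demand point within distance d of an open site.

Open {#1, #2}.
  Farthest demand point is S2 at distance 9 (to #2); all others are ≤ 9.
With {#1, #4} the worst case is 11.
With {#2, #3} the worst case is 13.
No size-2 selection achieves below 9.

9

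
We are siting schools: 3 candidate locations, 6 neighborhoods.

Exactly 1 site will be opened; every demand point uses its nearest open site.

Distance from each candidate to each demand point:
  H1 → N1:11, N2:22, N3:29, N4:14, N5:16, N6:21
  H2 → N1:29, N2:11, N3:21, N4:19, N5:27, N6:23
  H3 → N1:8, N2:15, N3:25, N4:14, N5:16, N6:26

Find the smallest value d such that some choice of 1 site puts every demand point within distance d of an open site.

26

Open {H3}.
  Farthest demand point is N6 at distance 26 (to H3); all others are ≤ 26.
With {H1} the worst case is 29.
With {H2} the worst case is 29.
No size-1 selection achieves below 26.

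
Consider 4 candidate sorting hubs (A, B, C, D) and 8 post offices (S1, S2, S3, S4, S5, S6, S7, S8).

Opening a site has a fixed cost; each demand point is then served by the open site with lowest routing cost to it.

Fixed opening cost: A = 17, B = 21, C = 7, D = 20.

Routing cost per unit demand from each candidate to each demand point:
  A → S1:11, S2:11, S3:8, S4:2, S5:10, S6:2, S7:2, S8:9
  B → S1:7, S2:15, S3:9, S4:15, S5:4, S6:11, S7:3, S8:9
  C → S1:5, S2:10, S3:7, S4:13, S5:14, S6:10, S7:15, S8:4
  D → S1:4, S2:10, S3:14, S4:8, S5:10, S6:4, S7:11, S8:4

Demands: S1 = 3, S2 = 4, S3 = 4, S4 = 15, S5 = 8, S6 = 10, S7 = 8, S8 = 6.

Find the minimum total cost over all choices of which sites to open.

Open {A, B, C}: assign each demand point to its cheapest open site.
  S1→C 3×5=15, S2→C 4×10=40, S3→C 4×7=28, S4→A 15×2=30, S5→B 8×4=32, S6→A 10×2=20, S7→A 8×2=16, S8→C 6×4=24
  routing cost 205, fixed 45 → total 250.
Compare {A, B, D}: routing cost 206 + fixed 58 = 264.
Compare {A, B, C, D}: routing cost 202 + fixed 65 = 267.
Compare {A, C}: routing cost 253 + fixed 24 = 277.
All other subsets cost ≥ 264. Minimum total cost: 250.

250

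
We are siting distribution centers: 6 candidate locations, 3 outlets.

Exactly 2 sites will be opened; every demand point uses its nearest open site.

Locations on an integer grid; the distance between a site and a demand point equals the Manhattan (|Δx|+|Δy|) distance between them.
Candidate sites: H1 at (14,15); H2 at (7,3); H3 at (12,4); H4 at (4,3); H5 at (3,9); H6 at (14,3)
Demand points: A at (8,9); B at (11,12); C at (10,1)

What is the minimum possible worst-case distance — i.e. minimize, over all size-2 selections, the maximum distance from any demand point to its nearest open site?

Open {H1, H2}.
  Farthest demand point is A at distance 7 (to H2); all others are ≤ 7.
With {H1, H3} the worst case is 9.
With {H2, H3} the worst case is 9.
No size-2 selection achieves below 7.

7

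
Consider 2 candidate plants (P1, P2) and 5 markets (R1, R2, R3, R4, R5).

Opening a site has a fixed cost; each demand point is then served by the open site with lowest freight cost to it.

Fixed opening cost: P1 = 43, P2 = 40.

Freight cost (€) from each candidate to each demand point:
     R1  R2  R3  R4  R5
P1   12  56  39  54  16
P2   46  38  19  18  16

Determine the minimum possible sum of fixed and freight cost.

Open {P2}: assign each demand point to its cheapest open site.
  R1→P2 46, R2→P2 38, R3→P2 19, R4→P2 18, R5→P2 16
  freight cost 137, fixed 40 → total 177.
Compare {P1, P2}: freight cost 103 + fixed 83 = 186.
Compare {P1}: freight cost 177 + fixed 43 = 220.

177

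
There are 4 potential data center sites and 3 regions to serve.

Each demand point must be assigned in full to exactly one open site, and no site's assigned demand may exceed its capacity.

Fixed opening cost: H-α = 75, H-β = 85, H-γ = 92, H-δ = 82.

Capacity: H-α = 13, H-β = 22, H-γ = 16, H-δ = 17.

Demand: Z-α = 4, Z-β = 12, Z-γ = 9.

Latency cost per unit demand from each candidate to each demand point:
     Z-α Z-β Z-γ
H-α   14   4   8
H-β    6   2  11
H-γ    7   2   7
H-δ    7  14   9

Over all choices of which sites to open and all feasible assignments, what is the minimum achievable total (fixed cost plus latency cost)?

Open {H-α, H-β}; cheapest assignment that respects the capacities:
  H-α (cap 13, load 9): Z-γ — cost 9×8 = 72
  H-β (cap 22, load 16): Z-α, Z-β — cost 4×6 + 12×2 = 48
  Shipping 120, fixed 160 → total 280.
  Any other capacity-feasible assignment to {H-α, H-β} ships for at least 120.
Compare {H-β, H-γ}: its best feasible assignment gives total 288.
Compare {H-α, H-γ}: its best feasible assignment gives total 291.
Every other set of open sites that can feasibly serve all demand totals ≥ 288 even under its best assignment. Minimum: 280.

280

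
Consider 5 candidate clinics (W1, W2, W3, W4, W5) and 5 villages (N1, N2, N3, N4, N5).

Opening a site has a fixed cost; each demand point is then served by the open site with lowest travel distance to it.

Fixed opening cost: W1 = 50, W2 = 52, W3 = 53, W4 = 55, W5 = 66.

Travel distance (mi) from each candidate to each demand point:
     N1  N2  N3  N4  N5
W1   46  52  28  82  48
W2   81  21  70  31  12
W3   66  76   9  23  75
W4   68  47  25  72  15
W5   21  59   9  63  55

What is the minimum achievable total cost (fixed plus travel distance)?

Open {W2, W5}: assign each demand point to its cheapest open site.
  N1→W5 21, N2→W2 21, N3→W5 9, N4→W2 31, N5→W2 12
  travel distance 94, fixed 118 → total 212.
Compare {W2, W3}: travel distance 131 + fixed 105 = 236.
Compare {W1, W2}: travel distance 138 + fixed 102 = 240.
Compare {W2, W3, W5}: travel distance 86 + fixed 171 = 257.
All other subsets cost ≥ 236. Minimum total cost: 212.

212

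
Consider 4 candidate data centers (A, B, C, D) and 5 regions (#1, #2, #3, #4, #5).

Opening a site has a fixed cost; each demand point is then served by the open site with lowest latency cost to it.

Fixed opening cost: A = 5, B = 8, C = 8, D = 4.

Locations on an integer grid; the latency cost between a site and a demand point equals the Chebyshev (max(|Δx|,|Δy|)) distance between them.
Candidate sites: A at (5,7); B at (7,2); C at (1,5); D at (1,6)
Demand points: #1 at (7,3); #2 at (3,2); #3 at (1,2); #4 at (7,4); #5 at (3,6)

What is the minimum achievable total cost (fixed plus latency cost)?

Open {A}: assign each demand point to its cheapest open site.
  #1→A 4, #2→A 5, #3→A 5, #4→A 3, #5→A 2
  latency cost 19, fixed 5 → total 24.
Compare {B}: latency cost 17 + fixed 8 = 25.
Compare {B, D}: latency cost 13 + fixed 12 = 25.
Compare {D}: latency cost 22 + fixed 4 = 26.
All other subsets cost ≥ 25. Minimum total cost: 24.

24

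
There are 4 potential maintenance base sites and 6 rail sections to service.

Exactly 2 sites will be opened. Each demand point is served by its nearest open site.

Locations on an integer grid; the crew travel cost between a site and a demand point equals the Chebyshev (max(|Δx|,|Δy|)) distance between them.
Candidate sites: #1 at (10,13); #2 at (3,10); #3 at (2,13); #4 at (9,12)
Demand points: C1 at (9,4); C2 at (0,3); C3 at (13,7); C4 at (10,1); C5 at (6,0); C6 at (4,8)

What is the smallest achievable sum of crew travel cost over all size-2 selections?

39

Open {#2, #4}.
  C1→#2 6, C2→#2 7, C3→#4 5, C4→#2 9, C5→#2 10, C6→#2 2  ⇒ total 39.
Compare {#1, #2}: total 40.
Compare {#2, #3}: total 44.
No size-2 selection does better; minimum is 39.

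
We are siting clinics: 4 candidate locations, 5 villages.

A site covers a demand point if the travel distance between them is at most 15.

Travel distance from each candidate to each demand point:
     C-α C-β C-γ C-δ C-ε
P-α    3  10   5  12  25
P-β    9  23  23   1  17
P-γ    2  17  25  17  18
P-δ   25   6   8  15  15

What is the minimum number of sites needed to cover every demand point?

Coverage sets (demand points within 15 of each site):
  P-α: {C-α, C-β, C-γ, C-δ}
  P-β: {C-α, C-δ}
  P-γ: {C-α}
  P-δ: {C-β, C-γ, C-δ, C-ε}
No single site covers all 5 demand points.
But {P-α, P-δ} covers everything, so the minimum is 2.

2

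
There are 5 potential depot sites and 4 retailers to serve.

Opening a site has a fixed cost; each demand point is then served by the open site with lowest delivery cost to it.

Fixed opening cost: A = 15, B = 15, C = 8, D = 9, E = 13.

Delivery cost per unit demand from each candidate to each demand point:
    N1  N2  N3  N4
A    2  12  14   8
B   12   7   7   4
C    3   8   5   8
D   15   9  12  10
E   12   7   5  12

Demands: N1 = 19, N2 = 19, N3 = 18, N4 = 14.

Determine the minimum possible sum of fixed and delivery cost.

Open {A, B, C}: assign each demand point to its cheapest open site.
  N1→A 19×2=38, N2→B 19×7=133, N3→C 18×5=90, N4→B 14×4=56
  delivery cost 317, fixed 38 → total 355.
Compare {B, C}: delivery cost 336 + fixed 23 = 359.
Compare {A, B, E}: delivery cost 317 + fixed 43 = 360.
Compare {A, B, C, D}: delivery cost 317 + fixed 47 = 364.
All other subsets cost ≥ 359. Minimum total cost: 355.

355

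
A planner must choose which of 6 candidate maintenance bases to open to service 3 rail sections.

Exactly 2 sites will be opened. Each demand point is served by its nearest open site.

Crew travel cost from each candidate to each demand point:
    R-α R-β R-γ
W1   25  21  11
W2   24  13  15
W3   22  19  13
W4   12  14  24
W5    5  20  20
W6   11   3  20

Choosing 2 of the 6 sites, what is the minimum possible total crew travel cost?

Open {W1, W6}.
  R-α→W6 11, R-β→W6 3, R-γ→W1 11  ⇒ total 25.
Compare {W3, W6}: total 27.
Compare {W5, W6}: total 28.
No size-2 selection does better; minimum is 25.

25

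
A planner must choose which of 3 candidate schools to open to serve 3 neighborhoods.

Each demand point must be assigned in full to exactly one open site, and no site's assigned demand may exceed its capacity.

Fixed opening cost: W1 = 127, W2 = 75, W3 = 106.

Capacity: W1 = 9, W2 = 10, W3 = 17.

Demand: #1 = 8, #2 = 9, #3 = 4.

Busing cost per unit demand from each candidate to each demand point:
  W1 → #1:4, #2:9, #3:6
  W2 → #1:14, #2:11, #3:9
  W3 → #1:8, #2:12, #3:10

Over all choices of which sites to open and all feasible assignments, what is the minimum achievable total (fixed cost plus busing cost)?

Open {W2, W3}; cheapest assignment that respects the capacities:
  W2 (cap 10, load 9): #2 — cost 9×11 = 99
  W3 (cap 17, load 12): #1, #3 — cost 8×8 + 4×10 = 104
  Shipping 203, fixed 181 → total 384.
  Any other capacity-feasible assignment to {W2, W3} ships for at least 203.
Compare {W1, W3}: its best feasible assignment gives total 413.
Compare {W1, W2, W3}: its best feasible assignment gives total 479.
Every other set of open sites that can feasibly serve all demand totals ≥ 413 even under its best assignment. Minimum: 384.

384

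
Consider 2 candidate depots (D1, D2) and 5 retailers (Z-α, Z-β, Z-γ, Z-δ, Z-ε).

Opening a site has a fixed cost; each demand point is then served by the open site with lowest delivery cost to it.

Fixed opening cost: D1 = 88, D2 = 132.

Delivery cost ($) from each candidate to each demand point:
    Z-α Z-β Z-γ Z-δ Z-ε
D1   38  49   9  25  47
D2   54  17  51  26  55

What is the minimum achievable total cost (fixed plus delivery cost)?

256

Open {D1}: assign each demand point to its cheapest open site.
  Z-α→D1 38, Z-β→D1 49, Z-γ→D1 9, Z-δ→D1 25, Z-ε→D1 47
  delivery cost 168, fixed 88 → total 256.
Compare {D2}: delivery cost 203 + fixed 132 = 335.
Compare {D1, D2}: delivery cost 136 + fixed 220 = 356.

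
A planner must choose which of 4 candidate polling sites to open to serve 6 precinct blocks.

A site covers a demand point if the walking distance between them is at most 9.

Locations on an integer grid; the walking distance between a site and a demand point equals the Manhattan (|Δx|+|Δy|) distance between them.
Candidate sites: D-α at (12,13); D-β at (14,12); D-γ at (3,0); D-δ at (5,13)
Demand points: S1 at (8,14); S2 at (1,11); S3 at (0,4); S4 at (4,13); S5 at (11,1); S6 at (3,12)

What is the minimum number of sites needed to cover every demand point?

2

Coverage sets (demand points within 9 of each site):
  D-α: {S1, S4}
  D-β: {S1}
  D-γ: {S3, S5}
  D-δ: {S1, S2, S4, S6}
No single site covers all 6 demand points.
But {D-γ, D-δ} covers everything, so the minimum is 2.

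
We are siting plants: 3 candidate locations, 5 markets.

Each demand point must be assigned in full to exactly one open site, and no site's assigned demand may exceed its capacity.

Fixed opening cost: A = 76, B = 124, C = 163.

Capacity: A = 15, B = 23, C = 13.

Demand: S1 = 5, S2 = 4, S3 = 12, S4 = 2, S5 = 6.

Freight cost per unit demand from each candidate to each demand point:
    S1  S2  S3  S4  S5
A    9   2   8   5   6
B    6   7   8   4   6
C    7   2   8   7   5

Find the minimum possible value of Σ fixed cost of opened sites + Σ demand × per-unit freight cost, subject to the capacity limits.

Open {A, B}; cheapest assignment that respects the capacities:
  A (cap 15, load 10): S2, S5 — cost 4×2 + 6×6 = 44
  B (cap 23, load 19): S1, S3, S4 — cost 5×6 + 12×8 + 2×4 = 134
  Shipping 178, fixed 200 → total 378.
  Any other capacity-feasible assignment to {A, B} ships for at least 178.
Compare {B, C}: its best feasible assignment gives total 459.
Compare {A, B, C}: its best feasible assignment gives total 535.
Every other set of open sites that can feasibly serve all demand totals ≥ 459 even under its best assignment. Minimum: 378.

378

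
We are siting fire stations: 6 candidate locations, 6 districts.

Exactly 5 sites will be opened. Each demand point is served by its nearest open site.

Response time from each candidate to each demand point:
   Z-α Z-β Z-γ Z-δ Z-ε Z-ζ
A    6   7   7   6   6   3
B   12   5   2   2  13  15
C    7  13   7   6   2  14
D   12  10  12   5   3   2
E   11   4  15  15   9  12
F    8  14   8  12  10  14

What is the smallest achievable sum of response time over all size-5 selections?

18

Open {A, B, C, D, E}.
  Z-α→A 6, Z-β→E 4, Z-γ→B 2, Z-δ→B 2, Z-ε→C 2, Z-ζ→D 2  ⇒ total 18.
Compare {A, B, C, D, F}: total 19.
Compare {A, B, C, E, F}: total 19.
No size-5 selection does better; minimum is 18.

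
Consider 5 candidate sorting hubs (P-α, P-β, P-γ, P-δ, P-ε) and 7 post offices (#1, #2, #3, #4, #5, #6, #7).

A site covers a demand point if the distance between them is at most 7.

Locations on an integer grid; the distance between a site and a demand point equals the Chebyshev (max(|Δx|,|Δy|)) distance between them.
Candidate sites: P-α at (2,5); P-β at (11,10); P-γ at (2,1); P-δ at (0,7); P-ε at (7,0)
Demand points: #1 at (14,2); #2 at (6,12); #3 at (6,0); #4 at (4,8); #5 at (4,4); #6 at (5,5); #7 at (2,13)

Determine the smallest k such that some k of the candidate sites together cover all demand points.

Coverage sets (demand points within 7 of each site):
  P-α: {#2, #3, #4, #5, #6}
  P-β: {#2, #4, #5, #6}
  P-γ: {#3, #4, #5, #6}
  P-δ: {#2, #3, #4, #5, #6, #7}
  P-ε: {#1, #3, #5, #6}
No single site covers all 7 demand points.
But {P-δ, P-ε} covers everything, so the minimum is 2.

2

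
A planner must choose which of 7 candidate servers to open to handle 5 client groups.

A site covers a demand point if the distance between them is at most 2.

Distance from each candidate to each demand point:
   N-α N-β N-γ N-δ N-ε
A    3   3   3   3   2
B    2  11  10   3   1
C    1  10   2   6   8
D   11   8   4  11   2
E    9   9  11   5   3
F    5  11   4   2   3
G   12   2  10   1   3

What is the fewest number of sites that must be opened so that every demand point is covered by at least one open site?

3

Coverage sets (demand points within 2 of each site):
  A: {N-ε}
  B: {N-α, N-ε}
  C: {N-α, N-γ}
  D: {N-ε}
  E: {}
  F: {N-δ}
  G: {N-β, N-δ}
No 2 sites suffice: every size-2 union leaves at least one demand point uncovered.
But {A, C, G} covers everything, so the minimum is 3.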